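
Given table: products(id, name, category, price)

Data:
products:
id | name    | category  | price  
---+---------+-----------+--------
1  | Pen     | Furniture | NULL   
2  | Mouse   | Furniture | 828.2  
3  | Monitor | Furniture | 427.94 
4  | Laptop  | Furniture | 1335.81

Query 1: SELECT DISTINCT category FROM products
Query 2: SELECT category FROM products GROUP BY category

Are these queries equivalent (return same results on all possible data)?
Yes, equivalent

Both queries return: [('Furniture',)]

Reason: Both get unique categorys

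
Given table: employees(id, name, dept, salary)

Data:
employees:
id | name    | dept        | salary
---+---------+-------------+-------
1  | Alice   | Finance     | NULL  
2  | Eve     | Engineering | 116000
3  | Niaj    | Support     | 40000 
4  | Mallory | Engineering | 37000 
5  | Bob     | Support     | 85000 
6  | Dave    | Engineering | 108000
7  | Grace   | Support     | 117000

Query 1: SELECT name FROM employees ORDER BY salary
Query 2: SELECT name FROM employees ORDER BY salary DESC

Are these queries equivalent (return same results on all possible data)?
No, not equivalent

Query 1 returns: [('Alice',), ('Mallory',), ('Niaj',), ('Bob',), ('Dave',), ('Eve',), ('Grace',)]
Query 2 returns: [('Grace',), ('Eve',), ('Dave',), ('Bob',), ('Niaj',), ('Mallory',), ('Alice',)]

Reason: ASC vs DESC gives opposite ordering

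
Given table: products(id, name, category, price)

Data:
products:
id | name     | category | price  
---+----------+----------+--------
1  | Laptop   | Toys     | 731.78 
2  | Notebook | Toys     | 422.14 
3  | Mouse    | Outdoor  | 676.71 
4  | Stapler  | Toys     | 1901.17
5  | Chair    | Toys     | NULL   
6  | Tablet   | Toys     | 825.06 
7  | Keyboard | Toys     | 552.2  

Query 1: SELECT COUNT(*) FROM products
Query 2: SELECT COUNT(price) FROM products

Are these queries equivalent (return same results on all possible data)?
No, not equivalent

Query 1 returns: [(7,)]
Query 2 returns: [(6,)]

Reason: COUNT(*) includes NULLs, COUNT(column) excludes them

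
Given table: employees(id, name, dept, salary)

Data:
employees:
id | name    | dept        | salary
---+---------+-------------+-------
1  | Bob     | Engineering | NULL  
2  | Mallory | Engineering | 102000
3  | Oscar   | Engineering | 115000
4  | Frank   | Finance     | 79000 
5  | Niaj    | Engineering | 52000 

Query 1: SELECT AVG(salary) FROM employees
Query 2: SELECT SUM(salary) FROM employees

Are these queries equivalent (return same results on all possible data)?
No, not equivalent

Query 1 returns: [(87000.0,)]
Query 2 returns: [(348000,)]

Reason: AVG vs SUM give different aggregate values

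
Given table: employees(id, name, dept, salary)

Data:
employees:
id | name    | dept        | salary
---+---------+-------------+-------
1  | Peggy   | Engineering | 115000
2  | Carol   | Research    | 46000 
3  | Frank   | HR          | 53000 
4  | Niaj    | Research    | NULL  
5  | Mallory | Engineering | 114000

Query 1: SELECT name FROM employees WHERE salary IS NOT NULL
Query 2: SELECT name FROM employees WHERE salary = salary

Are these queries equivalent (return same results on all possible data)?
Yes, equivalent

Both queries return: [('Carol',), ('Frank',), ('Mallory',), ('Peggy',)]

Reason: IS NOT NULL vs self-equality (both exclude NULLs)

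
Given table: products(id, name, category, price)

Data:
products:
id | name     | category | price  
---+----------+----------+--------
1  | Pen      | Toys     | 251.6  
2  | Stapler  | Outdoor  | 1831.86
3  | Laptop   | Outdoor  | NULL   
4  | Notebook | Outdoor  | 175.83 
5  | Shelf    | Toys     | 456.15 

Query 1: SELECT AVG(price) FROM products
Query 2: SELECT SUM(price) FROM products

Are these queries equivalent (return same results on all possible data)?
No, not equivalent

Query 1 returns: [(678.86,)]
Query 2 returns: [(2715.44,)]

Reason: AVG vs SUM give different aggregate values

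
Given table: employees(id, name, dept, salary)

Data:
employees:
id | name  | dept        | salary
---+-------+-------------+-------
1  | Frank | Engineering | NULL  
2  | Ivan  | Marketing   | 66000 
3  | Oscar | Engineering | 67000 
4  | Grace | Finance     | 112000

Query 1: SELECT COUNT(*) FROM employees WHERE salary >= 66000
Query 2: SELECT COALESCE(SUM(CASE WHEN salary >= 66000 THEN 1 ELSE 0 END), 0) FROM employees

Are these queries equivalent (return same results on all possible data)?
Yes, equivalent

Both queries return: [(3,)]

Reason: COUNT with WHERE vs conditional SUM (COALESCE handles empty-table NULL)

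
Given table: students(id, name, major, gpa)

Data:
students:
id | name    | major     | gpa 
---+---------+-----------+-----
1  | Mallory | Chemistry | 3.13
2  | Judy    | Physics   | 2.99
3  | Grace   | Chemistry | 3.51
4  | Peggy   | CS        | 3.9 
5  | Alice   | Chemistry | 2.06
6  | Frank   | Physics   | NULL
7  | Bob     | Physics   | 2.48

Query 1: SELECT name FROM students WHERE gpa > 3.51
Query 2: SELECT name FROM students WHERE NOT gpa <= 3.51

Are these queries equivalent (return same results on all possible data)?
Yes, equivalent

Both queries return: [('Peggy',)]

Reason: Both filter gpa > 3.51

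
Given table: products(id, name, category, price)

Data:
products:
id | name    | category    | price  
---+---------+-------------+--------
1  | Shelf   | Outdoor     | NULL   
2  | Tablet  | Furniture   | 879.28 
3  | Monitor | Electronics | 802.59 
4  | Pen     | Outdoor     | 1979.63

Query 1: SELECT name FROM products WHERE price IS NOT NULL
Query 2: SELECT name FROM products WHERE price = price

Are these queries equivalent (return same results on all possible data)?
Yes, equivalent

Both queries return: [('Monitor',), ('Pen',), ('Tablet',)]

Reason: IS NOT NULL vs self-equality (both exclude NULLs)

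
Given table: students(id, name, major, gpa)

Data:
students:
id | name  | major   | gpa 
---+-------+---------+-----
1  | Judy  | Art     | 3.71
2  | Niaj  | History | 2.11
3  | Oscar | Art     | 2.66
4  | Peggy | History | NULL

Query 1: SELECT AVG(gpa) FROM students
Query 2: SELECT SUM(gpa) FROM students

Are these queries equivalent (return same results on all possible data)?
No, not equivalent

Query 1 returns: [(2.8266666666666667,)]
Query 2 returns: [(8.48,)]

Reason: AVG vs SUM give different aggregate values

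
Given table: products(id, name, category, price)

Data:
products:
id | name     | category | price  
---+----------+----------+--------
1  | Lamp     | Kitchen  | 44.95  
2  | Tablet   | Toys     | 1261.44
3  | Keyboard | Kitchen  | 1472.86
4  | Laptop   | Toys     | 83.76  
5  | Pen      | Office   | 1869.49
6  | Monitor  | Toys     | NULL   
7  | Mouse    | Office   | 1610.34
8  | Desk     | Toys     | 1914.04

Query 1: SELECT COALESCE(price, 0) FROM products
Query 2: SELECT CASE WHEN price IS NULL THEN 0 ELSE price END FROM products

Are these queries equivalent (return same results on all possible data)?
Yes, equivalent

Both queries return: [(0,), (44.95,), (83.76,), (1261.44,), (1472.86,), (1610.34,), (1869.49,), (1914.04,)]

Reason: COALESCE vs CASE for NULL handling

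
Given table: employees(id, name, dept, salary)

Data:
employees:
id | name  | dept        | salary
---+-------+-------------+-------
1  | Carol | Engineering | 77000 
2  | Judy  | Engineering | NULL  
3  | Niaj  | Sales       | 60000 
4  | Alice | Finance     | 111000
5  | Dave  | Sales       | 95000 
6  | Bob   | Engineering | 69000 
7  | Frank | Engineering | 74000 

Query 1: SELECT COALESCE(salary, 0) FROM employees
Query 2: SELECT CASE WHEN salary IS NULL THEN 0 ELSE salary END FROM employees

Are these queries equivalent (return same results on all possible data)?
Yes, equivalent

Both queries return: [(0,), (60000,), (69000,), (74000,), (77000,), (95000,), (111000,)]

Reason: COALESCE vs CASE for NULL handling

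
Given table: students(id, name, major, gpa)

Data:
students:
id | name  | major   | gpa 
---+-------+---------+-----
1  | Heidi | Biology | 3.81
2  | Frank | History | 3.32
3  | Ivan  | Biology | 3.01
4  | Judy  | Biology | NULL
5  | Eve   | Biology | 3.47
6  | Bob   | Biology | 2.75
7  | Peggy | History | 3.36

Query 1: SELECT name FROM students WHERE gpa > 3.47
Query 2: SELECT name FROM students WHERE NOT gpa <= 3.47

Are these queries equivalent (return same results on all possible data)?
Yes, equivalent

Both queries return: [('Heidi',)]

Reason: Both filter gpa > 3.47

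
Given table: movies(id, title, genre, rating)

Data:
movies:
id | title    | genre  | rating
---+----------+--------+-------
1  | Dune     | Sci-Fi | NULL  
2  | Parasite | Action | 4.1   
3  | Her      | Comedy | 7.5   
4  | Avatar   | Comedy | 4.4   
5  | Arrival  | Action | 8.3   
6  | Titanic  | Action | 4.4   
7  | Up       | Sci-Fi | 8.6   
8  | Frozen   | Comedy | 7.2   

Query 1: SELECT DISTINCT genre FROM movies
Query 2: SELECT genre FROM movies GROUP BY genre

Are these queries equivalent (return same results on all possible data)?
Yes, equivalent

Both queries return: [('Action',), ('Comedy',), ('Sci-Fi',)]

Reason: Both get unique genres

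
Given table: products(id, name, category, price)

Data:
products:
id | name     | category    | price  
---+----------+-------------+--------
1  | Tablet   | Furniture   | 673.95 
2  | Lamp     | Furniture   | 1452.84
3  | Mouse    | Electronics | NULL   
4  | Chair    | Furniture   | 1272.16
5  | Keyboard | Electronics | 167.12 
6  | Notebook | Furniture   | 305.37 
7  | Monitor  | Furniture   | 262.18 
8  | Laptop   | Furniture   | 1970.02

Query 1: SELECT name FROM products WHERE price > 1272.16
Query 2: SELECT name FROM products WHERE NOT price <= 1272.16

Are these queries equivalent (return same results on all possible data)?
Yes, equivalent

Both queries return: [('Lamp',), ('Laptop',)]

Reason: Both filter price > 1272.16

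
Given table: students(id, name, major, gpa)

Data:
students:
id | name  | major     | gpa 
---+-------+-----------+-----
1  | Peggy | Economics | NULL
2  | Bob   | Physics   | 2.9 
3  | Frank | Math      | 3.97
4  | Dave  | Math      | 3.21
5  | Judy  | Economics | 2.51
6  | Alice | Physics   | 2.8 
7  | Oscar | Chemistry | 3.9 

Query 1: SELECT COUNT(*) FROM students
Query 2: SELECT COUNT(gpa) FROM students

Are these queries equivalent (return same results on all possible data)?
No, not equivalent

Query 1 returns: [(7,)]
Query 2 returns: [(6,)]

Reason: COUNT(*) includes NULLs, COUNT(column) excludes them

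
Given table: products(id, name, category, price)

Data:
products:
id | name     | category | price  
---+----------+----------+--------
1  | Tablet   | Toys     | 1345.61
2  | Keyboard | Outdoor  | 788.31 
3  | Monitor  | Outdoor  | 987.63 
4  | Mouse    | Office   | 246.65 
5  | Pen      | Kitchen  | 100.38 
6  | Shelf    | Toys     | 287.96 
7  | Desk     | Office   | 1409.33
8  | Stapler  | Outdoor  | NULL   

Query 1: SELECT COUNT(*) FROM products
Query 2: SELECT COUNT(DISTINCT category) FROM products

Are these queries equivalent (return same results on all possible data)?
No, not equivalent

Query 1 returns: [(8,)]
Query 2 returns: [(4,)]

Reason: COUNT(*) counts rows, COUNT(DISTINCT category) counts unique categorys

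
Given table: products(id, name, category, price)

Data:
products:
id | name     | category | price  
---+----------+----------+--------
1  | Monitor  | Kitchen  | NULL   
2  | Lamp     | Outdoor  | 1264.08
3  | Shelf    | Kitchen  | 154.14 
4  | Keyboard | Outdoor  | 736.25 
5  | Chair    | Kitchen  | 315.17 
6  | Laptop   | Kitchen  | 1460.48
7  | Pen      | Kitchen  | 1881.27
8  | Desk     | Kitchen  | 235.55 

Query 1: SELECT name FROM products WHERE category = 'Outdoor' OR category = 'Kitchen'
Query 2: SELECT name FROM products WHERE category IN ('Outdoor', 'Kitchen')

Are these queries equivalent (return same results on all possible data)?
Yes, equivalent

Both queries return: [('Chair',), ('Desk',), ('Keyboard',), ('Lamp',), ('Laptop',), ('Monitor',), ('Pen',), ('Shelf',)]

Reason: OR vs IN are equivalent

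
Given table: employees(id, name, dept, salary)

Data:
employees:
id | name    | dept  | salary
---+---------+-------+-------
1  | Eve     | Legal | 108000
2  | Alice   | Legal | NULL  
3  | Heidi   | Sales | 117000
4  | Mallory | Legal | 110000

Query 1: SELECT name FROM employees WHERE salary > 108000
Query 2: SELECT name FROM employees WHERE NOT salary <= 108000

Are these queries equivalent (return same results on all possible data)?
Yes, equivalent

Both queries return: [('Heidi',), ('Mallory',)]

Reason: Both filter salary > 108000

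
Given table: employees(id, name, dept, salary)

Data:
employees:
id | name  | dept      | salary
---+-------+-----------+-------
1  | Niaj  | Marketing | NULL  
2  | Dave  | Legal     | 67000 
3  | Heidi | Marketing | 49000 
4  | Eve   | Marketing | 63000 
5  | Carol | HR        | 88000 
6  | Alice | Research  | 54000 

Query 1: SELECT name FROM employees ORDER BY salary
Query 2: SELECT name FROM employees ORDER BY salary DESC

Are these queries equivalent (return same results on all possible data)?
No, not equivalent

Query 1 returns: [('Niaj',), ('Heidi',), ('Alice',), ('Eve',), ('Dave',), ('Carol',)]
Query 2 returns: [('Carol',), ('Dave',), ('Eve',), ('Alice',), ('Heidi',), ('Niaj',)]

Reason: ASC vs DESC gives opposite ordering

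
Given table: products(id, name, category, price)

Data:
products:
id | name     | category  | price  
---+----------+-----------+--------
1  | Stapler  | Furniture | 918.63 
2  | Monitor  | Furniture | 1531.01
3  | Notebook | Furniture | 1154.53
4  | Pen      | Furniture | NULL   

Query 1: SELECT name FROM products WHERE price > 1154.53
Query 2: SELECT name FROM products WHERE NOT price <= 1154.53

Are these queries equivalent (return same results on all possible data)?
Yes, equivalent

Both queries return: [('Monitor',)]

Reason: Both filter price > 1154.53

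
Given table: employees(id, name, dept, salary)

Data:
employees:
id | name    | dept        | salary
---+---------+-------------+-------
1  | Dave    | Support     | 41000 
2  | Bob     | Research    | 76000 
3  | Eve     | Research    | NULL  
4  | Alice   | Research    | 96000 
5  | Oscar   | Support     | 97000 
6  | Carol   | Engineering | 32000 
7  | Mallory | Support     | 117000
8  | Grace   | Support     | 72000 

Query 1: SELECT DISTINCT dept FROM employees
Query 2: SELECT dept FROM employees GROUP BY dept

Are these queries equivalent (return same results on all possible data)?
Yes, equivalent

Both queries return: [('Engineering',), ('Research',), ('Support',)]

Reason: Both get unique depts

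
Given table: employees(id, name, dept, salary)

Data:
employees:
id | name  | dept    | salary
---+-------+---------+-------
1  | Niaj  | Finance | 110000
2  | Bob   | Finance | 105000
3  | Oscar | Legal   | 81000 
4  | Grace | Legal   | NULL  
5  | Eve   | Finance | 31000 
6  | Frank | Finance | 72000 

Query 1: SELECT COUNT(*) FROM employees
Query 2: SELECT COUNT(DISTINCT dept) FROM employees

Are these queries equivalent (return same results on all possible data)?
No, not equivalent

Query 1 returns: [(6,)]
Query 2 returns: [(2,)]

Reason: COUNT(*) counts rows, COUNT(DISTINCT dept) counts unique depts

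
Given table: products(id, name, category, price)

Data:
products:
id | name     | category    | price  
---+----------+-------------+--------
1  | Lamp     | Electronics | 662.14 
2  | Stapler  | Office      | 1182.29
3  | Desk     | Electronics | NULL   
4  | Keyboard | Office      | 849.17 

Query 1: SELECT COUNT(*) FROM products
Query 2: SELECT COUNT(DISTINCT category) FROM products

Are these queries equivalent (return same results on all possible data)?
No, not equivalent

Query 1 returns: [(4,)]
Query 2 returns: [(2,)]

Reason: COUNT(*) counts rows, COUNT(DISTINCT category) counts unique categorys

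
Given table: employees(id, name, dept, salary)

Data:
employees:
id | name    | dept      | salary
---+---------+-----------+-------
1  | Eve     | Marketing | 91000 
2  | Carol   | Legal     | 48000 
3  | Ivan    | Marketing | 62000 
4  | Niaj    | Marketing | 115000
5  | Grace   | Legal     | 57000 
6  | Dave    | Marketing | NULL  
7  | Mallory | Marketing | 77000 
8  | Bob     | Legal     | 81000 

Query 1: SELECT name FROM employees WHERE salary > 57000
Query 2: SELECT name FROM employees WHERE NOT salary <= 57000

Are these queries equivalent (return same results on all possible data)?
Yes, equivalent

Both queries return: [('Bob',), ('Eve',), ('Ivan',), ('Mallory',), ('Niaj',)]

Reason: Both filter salary > 57000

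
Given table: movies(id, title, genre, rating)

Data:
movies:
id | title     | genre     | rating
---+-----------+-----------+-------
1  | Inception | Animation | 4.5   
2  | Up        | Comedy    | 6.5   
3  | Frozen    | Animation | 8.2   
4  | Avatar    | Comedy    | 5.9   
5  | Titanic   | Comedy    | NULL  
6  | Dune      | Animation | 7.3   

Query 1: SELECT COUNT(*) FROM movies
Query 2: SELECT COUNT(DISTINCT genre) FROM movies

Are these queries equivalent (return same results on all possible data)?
No, not equivalent

Query 1 returns: [(6,)]
Query 2 returns: [(2,)]

Reason: COUNT(*) counts rows, COUNT(DISTINCT genre) counts unique genres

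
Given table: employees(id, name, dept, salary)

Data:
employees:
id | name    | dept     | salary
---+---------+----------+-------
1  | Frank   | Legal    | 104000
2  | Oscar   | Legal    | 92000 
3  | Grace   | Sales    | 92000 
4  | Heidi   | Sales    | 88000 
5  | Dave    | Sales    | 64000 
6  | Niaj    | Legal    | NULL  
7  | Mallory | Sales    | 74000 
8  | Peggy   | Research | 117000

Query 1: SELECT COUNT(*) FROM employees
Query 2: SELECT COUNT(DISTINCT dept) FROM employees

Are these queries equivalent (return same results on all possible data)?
No, not equivalent

Query 1 returns: [(8,)]
Query 2 returns: [(3,)]

Reason: COUNT(*) counts rows, COUNT(DISTINCT dept) counts unique depts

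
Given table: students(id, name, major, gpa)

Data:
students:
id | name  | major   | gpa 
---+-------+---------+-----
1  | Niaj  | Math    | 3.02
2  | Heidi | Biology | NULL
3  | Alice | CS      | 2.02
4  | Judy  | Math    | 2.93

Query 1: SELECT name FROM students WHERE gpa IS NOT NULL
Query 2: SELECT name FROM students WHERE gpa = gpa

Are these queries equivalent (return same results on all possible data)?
Yes, equivalent

Both queries return: [('Alice',), ('Judy',), ('Niaj',)]

Reason: IS NOT NULL vs self-equality (both exclude NULLs)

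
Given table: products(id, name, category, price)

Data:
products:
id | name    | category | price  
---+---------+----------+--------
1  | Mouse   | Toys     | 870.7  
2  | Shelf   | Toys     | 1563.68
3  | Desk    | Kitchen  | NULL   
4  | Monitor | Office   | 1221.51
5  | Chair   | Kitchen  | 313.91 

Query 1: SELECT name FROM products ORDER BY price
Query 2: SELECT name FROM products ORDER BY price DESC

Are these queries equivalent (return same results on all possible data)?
No, not equivalent

Query 1 returns: [('Desk',), ('Chair',), ('Mouse',), ('Monitor',), ('Shelf',)]
Query 2 returns: [('Shelf',), ('Monitor',), ('Mouse',), ('Chair',), ('Desk',)]

Reason: ASC vs DESC gives opposite ordering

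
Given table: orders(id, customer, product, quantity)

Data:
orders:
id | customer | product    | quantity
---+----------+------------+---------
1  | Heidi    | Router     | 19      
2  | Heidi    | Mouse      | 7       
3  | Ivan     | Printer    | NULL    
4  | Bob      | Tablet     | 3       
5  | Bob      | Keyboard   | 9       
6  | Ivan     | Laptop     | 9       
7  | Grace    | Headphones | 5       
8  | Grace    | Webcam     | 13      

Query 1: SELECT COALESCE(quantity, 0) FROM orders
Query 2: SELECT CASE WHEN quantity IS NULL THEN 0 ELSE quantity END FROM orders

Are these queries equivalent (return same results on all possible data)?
Yes, equivalent

Both queries return: [(0,), (3,), (5,), (7,), (9,), (9,), (13,), (19,)]

Reason: COALESCE vs CASE for NULL handling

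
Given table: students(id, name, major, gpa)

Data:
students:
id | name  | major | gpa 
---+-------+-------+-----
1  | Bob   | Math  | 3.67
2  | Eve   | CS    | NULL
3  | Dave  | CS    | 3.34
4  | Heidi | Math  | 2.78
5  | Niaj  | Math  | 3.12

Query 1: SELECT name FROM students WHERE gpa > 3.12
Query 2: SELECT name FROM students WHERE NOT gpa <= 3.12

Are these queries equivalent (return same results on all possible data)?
Yes, equivalent

Both queries return: [('Bob',), ('Dave',)]

Reason: Both filter gpa > 3.12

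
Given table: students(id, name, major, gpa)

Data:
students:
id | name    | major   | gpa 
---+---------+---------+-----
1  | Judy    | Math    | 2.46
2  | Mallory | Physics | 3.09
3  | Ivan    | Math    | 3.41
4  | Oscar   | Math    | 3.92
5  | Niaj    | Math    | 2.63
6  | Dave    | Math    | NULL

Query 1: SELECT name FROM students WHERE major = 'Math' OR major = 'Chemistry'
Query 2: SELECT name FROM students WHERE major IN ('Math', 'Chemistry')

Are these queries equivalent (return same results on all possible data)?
Yes, equivalent

Both queries return: [('Dave',), ('Ivan',), ('Judy',), ('Niaj',), ('Oscar',)]

Reason: OR vs IN are equivalent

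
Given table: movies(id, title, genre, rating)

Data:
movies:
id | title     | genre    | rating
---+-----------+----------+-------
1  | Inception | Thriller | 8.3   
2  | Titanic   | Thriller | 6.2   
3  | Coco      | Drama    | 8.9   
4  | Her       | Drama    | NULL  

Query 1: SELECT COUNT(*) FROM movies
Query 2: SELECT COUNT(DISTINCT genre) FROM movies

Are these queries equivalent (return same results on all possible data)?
No, not equivalent

Query 1 returns: [(4,)]
Query 2 returns: [(2,)]

Reason: COUNT(*) counts rows, COUNT(DISTINCT genre) counts unique genres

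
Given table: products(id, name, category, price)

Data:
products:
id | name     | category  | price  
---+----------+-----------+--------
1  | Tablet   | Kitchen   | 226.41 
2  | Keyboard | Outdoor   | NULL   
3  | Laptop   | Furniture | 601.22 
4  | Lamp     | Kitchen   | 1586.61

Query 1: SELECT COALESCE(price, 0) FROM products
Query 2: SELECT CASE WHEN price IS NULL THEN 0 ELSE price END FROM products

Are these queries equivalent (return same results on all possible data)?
Yes, equivalent

Both queries return: [(0,), (226.41,), (601.22,), (1586.61,)]

Reason: COALESCE vs CASE for NULL handling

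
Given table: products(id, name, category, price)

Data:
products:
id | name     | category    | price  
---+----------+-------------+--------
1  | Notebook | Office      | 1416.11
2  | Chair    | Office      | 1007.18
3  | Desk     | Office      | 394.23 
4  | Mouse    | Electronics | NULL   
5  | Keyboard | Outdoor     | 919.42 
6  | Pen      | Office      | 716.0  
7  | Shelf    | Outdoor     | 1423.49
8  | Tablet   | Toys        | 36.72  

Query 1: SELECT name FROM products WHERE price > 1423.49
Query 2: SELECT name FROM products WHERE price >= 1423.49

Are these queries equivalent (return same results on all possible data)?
No, not equivalent

Query 1 returns: []
Query 2 returns: [('Shelf',)]

Reason: > vs >= gives different results when price = 1423.49 exists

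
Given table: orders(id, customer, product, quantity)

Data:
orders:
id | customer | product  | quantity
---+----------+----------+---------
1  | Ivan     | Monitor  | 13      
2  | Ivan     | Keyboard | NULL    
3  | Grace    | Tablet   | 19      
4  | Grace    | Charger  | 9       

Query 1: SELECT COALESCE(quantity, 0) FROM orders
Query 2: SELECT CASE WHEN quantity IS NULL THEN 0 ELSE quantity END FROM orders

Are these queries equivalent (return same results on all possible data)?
Yes, equivalent

Both queries return: [(0,), (9,), (13,), (19,)]

Reason: COALESCE vs CASE for NULL handling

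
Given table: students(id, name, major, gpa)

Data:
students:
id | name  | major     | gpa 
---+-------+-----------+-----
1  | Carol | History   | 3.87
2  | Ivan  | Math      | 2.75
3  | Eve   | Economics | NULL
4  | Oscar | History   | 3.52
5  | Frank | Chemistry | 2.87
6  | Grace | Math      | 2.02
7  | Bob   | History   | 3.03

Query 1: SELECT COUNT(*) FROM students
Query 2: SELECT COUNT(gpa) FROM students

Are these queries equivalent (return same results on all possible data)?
No, not equivalent

Query 1 returns: [(7,)]
Query 2 returns: [(6,)]

Reason: COUNT(*) includes NULLs, COUNT(column) excludes them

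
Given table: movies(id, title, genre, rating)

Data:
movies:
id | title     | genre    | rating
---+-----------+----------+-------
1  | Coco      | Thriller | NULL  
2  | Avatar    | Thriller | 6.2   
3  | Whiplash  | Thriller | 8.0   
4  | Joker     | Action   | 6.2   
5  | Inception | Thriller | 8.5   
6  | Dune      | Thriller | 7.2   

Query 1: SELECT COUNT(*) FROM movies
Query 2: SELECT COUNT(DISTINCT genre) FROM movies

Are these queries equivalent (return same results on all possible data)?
No, not equivalent

Query 1 returns: [(6,)]
Query 2 returns: [(2,)]

Reason: COUNT(*) counts rows, COUNT(DISTINCT genre) counts unique genres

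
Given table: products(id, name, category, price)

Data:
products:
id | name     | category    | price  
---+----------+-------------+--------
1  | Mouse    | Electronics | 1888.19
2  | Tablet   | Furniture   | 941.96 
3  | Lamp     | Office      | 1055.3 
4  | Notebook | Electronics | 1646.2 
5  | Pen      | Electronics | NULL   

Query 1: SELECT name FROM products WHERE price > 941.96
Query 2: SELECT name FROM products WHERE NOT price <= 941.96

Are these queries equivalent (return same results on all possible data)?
Yes, equivalent

Both queries return: [('Lamp',), ('Mouse',), ('Notebook',)]

Reason: Both filter price > 941.96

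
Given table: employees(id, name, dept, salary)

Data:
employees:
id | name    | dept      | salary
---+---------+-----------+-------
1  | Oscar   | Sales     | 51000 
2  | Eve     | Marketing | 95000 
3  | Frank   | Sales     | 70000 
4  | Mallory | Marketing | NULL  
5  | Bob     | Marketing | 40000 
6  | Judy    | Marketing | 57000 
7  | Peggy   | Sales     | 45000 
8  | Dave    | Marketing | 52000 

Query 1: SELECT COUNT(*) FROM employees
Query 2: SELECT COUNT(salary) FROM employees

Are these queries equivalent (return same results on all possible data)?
No, not equivalent

Query 1 returns: [(8,)]
Query 2 returns: [(7,)]

Reason: COUNT(*) includes NULLs, COUNT(column) excludes them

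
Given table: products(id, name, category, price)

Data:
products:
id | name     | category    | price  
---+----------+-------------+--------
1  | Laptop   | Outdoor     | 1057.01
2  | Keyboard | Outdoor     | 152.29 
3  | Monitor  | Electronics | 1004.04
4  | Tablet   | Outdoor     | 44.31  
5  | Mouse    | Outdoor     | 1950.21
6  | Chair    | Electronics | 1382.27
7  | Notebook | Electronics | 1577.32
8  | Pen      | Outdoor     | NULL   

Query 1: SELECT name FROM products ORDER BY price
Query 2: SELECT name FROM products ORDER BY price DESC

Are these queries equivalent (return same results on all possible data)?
No, not equivalent

Query 1 returns: [('Pen',), ('Tablet',), ('Keyboard',), ('Monitor',), ('Laptop',), ('Chair',), ('Notebook',), ('Mouse',)]
Query 2 returns: [('Mouse',), ('Notebook',), ('Chair',), ('Laptop',), ('Monitor',), ('Keyboard',), ('Tablet',), ('Pen',)]

Reason: ASC vs DESC gives opposite ordering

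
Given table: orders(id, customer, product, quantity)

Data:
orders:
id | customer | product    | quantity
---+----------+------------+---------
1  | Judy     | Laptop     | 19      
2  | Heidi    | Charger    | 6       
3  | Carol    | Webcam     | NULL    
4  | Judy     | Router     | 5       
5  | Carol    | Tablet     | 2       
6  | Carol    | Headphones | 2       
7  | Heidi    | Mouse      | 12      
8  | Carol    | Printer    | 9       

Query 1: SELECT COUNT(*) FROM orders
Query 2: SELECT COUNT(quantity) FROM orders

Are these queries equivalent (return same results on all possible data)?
No, not equivalent

Query 1 returns: [(8,)]
Query 2 returns: [(7,)]

Reason: COUNT(*) includes NULLs, COUNT(column) excludes them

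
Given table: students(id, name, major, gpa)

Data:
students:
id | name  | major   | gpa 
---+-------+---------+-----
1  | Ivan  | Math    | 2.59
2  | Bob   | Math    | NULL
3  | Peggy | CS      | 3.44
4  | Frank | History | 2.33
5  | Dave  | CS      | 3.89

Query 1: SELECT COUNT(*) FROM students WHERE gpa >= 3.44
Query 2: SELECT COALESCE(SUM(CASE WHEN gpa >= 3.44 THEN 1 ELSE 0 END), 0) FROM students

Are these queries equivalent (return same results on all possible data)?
Yes, equivalent

Both queries return: [(2,)]

Reason: COUNT with WHERE vs conditional SUM (COALESCE handles empty-table NULL)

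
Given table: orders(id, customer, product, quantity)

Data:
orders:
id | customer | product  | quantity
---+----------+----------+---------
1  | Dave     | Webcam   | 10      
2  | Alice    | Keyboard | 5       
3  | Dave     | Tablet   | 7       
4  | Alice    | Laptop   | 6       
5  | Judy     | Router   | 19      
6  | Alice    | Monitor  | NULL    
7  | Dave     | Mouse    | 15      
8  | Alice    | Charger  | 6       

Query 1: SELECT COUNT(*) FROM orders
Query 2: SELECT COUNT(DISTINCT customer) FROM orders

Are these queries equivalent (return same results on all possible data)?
No, not equivalent

Query 1 returns: [(8,)]
Query 2 returns: [(3,)]

Reason: COUNT(*) counts rows, COUNT(DISTINCT customer) counts unique customers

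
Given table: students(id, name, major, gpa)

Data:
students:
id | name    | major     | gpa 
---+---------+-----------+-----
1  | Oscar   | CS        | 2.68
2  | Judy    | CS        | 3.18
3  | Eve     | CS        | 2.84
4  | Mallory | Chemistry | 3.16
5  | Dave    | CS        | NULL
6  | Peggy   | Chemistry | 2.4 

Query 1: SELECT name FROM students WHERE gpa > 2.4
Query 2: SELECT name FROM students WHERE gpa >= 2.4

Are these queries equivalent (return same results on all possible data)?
No, not equivalent

Query 1 returns: [('Oscar',), ('Judy',), ('Eve',), ('Mallory',)]
Query 2 returns: [('Oscar',), ('Judy',), ('Eve',), ('Mallory',), ('Peggy',)]

Reason: > vs >= gives different results when gpa = 2.4 exists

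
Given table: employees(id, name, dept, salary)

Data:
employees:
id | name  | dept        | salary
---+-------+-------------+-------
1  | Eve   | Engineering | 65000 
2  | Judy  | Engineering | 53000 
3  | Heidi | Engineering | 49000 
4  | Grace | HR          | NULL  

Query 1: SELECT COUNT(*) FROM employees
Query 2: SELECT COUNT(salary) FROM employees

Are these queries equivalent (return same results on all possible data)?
No, not equivalent

Query 1 returns: [(4,)]
Query 2 returns: [(3,)]

Reason: COUNT(*) includes NULLs, COUNT(column) excludes them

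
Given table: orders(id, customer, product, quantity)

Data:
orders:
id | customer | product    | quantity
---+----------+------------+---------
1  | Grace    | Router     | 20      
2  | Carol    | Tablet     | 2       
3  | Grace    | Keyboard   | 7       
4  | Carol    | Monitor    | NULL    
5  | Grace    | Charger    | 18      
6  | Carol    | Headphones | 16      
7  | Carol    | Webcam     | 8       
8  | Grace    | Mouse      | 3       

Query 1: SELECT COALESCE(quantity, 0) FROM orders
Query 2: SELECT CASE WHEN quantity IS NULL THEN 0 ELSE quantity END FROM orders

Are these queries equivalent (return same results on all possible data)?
Yes, equivalent

Both queries return: [(0,), (2,), (3,), (7,), (8,), (16,), (18,), (20,)]

Reason: COALESCE vs CASE for NULL handling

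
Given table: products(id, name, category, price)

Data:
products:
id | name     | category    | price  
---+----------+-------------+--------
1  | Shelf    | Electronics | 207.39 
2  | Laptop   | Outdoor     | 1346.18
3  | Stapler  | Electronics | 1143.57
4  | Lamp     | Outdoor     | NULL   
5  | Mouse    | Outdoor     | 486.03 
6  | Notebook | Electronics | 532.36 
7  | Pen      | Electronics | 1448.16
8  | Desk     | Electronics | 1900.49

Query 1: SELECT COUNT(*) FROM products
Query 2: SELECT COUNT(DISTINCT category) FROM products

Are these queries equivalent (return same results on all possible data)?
No, not equivalent

Query 1 returns: [(8,)]
Query 2 returns: [(2,)]

Reason: COUNT(*) counts rows, COUNT(DISTINCT category) counts unique categorys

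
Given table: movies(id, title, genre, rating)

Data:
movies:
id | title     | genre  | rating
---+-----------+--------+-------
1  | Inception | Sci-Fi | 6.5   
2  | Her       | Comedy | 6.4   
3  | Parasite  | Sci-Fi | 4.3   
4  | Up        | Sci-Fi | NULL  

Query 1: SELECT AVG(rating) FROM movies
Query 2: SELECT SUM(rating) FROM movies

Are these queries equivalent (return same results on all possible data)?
No, not equivalent

Query 1 returns: [(5.733333333333333,)]
Query 2 returns: [(17.2,)]

Reason: AVG vs SUM give different aggregate values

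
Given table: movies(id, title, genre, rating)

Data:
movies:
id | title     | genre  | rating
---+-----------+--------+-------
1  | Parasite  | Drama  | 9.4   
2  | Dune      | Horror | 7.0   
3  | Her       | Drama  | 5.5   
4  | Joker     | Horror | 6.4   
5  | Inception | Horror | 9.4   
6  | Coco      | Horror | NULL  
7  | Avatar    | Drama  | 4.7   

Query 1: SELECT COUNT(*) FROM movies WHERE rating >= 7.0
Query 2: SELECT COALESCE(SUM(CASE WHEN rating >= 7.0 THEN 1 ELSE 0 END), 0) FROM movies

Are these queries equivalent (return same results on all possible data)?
Yes, equivalent

Both queries return: [(3,)]

Reason: COUNT with WHERE vs conditional SUM (COALESCE handles empty-table NULL)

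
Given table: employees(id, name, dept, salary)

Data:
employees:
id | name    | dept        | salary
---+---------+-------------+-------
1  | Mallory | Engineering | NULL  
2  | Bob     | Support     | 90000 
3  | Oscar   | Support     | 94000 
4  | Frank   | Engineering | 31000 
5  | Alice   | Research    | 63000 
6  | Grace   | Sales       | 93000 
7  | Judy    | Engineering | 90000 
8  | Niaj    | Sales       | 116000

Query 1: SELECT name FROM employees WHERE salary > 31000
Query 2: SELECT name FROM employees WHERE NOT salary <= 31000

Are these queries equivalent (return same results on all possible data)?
Yes, equivalent

Both queries return: [('Alice',), ('Bob',), ('Grace',), ('Judy',), ('Niaj',), ('Oscar',)]

Reason: Both filter salary > 31000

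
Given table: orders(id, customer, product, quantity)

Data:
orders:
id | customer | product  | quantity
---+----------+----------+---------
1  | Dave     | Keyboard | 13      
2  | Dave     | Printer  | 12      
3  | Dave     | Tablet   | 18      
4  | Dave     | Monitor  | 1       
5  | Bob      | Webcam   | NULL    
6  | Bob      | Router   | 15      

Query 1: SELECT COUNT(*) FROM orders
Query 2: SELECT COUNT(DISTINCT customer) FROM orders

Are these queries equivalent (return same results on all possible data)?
No, not equivalent

Query 1 returns: [(6,)]
Query 2 returns: [(2,)]

Reason: COUNT(*) counts rows, COUNT(DISTINCT customer) counts unique customers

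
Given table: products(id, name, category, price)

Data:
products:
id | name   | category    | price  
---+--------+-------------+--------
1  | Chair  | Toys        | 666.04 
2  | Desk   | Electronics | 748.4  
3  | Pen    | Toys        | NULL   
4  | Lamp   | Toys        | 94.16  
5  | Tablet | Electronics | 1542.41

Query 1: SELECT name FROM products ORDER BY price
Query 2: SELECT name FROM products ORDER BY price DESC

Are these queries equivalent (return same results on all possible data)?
No, not equivalent

Query 1 returns: [('Pen',), ('Lamp',), ('Chair',), ('Desk',), ('Tablet',)]
Query 2 returns: [('Tablet',), ('Desk',), ('Chair',), ('Lamp',), ('Pen',)]

Reason: ASC vs DESC gives opposite ordering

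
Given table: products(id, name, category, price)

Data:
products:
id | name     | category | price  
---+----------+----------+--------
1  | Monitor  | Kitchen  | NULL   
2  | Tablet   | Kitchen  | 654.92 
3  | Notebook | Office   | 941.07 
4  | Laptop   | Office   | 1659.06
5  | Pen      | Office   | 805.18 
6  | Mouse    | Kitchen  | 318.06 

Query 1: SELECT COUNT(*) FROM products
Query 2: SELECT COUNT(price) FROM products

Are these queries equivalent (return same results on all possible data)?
No, not equivalent

Query 1 returns: [(6,)]
Query 2 returns: [(5,)]

Reason: COUNT(*) includes NULLs, COUNT(column) excludes them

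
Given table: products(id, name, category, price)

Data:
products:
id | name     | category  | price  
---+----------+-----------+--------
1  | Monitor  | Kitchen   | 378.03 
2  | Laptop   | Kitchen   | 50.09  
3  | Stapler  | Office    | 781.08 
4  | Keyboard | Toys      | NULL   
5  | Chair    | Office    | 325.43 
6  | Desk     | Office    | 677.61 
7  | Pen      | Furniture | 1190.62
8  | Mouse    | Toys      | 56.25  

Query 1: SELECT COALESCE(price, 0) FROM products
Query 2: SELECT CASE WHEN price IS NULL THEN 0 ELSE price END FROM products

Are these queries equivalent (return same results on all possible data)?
Yes, equivalent

Both queries return: [(0,), (50.09,), (56.25,), (325.43,), (378.03,), (677.61,), (781.08,), (1190.62,)]

Reason: COALESCE vs CASE for NULL handling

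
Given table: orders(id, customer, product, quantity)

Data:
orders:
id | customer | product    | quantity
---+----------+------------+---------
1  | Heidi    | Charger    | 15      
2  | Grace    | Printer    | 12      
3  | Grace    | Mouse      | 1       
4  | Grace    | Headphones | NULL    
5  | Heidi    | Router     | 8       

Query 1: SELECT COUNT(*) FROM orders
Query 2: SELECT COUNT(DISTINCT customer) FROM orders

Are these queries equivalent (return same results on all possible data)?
No, not equivalent

Query 1 returns: [(5,)]
Query 2 returns: [(2,)]

Reason: COUNT(*) counts rows, COUNT(DISTINCT customer) counts unique customers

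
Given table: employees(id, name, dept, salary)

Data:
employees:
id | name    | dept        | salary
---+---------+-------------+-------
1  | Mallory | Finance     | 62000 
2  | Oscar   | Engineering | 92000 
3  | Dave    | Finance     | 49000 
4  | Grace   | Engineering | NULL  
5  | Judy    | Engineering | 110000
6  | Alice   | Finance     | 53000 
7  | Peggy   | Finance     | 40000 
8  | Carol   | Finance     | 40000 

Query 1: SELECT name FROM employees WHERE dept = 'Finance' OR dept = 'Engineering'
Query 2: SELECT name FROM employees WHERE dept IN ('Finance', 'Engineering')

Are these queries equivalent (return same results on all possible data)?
Yes, equivalent

Both queries return: [('Alice',), ('Carol',), ('Dave',), ('Grace',), ('Judy',), ('Mallory',), ('Oscar',), ('Peggy',)]

Reason: OR vs IN are equivalent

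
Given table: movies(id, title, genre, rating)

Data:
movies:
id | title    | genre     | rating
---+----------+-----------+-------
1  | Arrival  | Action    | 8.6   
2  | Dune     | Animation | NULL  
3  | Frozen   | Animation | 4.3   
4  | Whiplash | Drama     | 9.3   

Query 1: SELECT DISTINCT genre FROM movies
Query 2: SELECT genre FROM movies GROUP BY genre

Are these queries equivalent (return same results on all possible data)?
Yes, equivalent

Both queries return: [('Action',), ('Animation',), ('Drama',)]

Reason: Both get unique genres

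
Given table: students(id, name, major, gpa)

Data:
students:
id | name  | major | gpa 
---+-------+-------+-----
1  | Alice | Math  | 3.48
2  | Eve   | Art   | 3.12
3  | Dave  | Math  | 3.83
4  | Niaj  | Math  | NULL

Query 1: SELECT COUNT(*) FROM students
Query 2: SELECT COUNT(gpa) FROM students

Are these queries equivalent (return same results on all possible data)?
No, not equivalent

Query 1 returns: [(4,)]
Query 2 returns: [(3,)]

Reason: COUNT(*) includes NULLs, COUNT(column) excludes them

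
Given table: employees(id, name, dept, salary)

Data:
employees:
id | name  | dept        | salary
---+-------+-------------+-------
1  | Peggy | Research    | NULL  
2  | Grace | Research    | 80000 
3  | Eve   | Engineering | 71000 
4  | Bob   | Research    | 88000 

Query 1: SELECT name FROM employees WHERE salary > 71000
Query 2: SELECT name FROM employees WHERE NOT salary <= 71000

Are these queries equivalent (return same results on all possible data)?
Yes, equivalent

Both queries return: [('Bob',), ('Grace',)]

Reason: Both filter salary > 71000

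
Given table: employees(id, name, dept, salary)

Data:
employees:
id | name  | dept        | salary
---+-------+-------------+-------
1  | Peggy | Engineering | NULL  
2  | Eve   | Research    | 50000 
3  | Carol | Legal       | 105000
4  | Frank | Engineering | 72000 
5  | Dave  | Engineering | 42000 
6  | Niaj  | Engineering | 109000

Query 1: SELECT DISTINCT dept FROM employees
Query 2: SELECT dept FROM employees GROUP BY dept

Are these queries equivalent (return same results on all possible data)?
Yes, equivalent

Both queries return: [('Engineering',), ('Legal',), ('Research',)]

Reason: Both get unique depts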